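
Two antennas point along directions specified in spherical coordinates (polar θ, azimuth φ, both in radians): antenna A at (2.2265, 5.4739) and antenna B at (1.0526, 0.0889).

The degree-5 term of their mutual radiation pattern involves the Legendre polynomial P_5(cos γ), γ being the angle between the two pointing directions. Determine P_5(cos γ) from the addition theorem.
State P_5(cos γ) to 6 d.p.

Addition theorem: P_5(cos γ) = (4π/11) Σ_m Y*_{lm}(Ω₁) Y_{lm}(Ω₂), m = −5…5:
  m=-5: Y*=-0.08971 + 0.11417j  Y=0.20731 - 0.09874j  product -0.00732 + 0.03253j
  m=-4: Y*=0.35160 - 0.03370j  Y=0.38813 - 0.14415j  product 0.13161 - 0.06376j
  m=-3: Y*=-0.30547 - 0.26455j  Y=0.26429 - 0.07221j  product -0.09983 - 0.04786j
  m=-2: Y*=0.00357 + 0.07474j  Y=-0.16460 + 0.02958j  product -0.00280 - 0.01220j
  m=-1: Y*=-0.22813 + 0.23929j  Y=-0.32445 + 0.02892j  product 0.06709 - 0.08424j
  m=+0: Y*=0.16516 + 0.00000j  Y=0.09375 + 0.00000j  product 0.01548 + 0.00000j
  m=+1: Y*=0.22813 + 0.23929j  Y=0.32445 + 0.02892j  product 0.06709 + 0.08424j
  m=+2: Y*=0.00357 - 0.07474j  Y=-0.16460 - 0.02958j  product -0.00280 + 0.01220j
  m=+3: Y*=0.30547 - 0.26455j  Y=-0.26429 - 0.07221j  product -0.09983 + 0.04786j
  m=+4: Y*=0.35160 + 0.03370j  Y=0.38813 + 0.14415j  product 0.13161 + 0.06376j
  m=+5: Y*=0.08971 + 0.11417j  Y=-0.20731 - 0.09874j  product -0.00732 - 0.03253j
Total Σ_m = 0.19297 - 0.00000j. Multiply by 1.142397: 0.22045 - 0.00000j. P_5(cos γ) = 0.220450

0.220450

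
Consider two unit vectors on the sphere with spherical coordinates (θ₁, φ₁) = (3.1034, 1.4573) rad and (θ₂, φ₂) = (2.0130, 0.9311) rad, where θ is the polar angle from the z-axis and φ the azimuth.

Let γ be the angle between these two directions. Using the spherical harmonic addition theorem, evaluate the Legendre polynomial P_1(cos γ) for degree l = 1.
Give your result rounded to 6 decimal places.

Term-by-term m-sum for l=1 (normalisation 4π/3 = 4.188790):
  m=-1: +0.001494+0.013107i × +0.186405-0.250520i = +0.003562+0.002069i  (running Σ = +0.003562+0.002069i)
  m=0: -0.488246-0.000000i × -0.209089+0.000000i = +0.102087+0.000000i  (running Σ = +0.105649+0.002069i)
  m=1: -0.001494+0.013107i × -0.186405-0.250520i = +0.003562-0.002069i  (running Σ = +0.109211+0.000000i)
Total Σ_m = +0.109211+0.000000i. Multiply by 4.188790: +0.457462+0.000000i. P_1(cos γ) = 0.457462

0.457462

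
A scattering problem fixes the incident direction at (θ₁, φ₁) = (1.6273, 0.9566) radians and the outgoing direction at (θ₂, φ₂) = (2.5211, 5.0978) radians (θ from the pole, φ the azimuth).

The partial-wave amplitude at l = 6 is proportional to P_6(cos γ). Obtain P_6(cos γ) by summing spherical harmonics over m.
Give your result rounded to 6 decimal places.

Addition theorem: P_6(cos γ) = (4π/13) Σ_m Y*_{lm}(Ω₁) Y_{lm}(Ω₂), m = −6…6:
  m=-6: Y*=0.40951 - 0.24747j  Y=0.01261 + 0.01376j  product 0.00857 + 0.00252j
  m=-5: Y*=-0.00661 + 0.09352j  Y=-0.08479 + 0.03156j  product -0.00239 - 0.00814j
  m=-4: Y*=0.26495 + 0.21637j  Y=0.00747 - 0.25602j  product 0.05737 - 0.06622j
  m=-3: Y*=-0.10456 + 0.02914j  Y=0.40821 + 0.17964j  product -0.04792 - 0.00689j
  m=-2: Y*=-0.10278 + 0.28836j  Y=-0.27994 + 0.27190j  product -0.04963 - 0.10867j
  m=-1: Y*=-0.06566 - 0.09311j  Y=0.02922 + 0.07203j  product 0.00479 - 0.00745j
  m=+0: Y*=-0.29676 + 0.00000j  Y=-0.41442 + 0.00000j  product 0.12298 + 0.00000j
  m=+1: Y*=0.06566 - 0.09311j  Y=-0.02922 + 0.07203j  product 0.00479 + 0.00745j
  m=+2: Y*=-0.10278 - 0.28836j  Y=-0.27994 - 0.27190j  product -0.04963 + 0.10867j
  m=+3: Y*=0.10456 + 0.02914j  Y=-0.40821 + 0.17964j  product -0.04792 + 0.00689j
  m=+4: Y*=0.26495 - 0.21637j  Y=0.00747 + 0.25602j  product 0.05737 + 0.06622j
  m=+5: Y*=0.00661 + 0.09352j  Y=0.08479 + 0.03156j  product -0.00239 + 0.00814j
  m=+6: Y*=0.40951 + 0.24747j  Y=0.01261 - 0.01376j  product 0.00857 - 0.00252j
Σ over m = 0.06456 - 0.00000j; ×(4π/13) → 0.06241 - 0.00000j. Real part: 0.062410

0.062410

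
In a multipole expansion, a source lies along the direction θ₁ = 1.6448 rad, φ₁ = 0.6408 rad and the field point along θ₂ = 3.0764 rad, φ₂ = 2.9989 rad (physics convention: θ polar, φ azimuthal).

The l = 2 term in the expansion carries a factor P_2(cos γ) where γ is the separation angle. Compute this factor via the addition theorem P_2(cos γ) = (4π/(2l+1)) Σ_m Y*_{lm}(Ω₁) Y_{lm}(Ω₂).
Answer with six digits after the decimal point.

Expand P_2 via completeness: Σ_{m} conj(Y_{2,m}) at Ω₁ times Y_{2,m} at Ω₂ —
  [-2]  conj(Y_{2,-2})(Ω₁) = (0.109556, 0.368210) ; Y_{2,-2}(Ω₂) = (0.001573, 0.000462) ; Δ = (0.000002, 0.000630)
  [-1]  conj(Y_{2,-1})(Ω₁) = (-0.045662, -0.034055) ; Y_{2,-1}(Ω₂) = (0.049711, 0.007142) ; Δ = (-0.002027, -0.002019)
  [+0]  conj(Y_{2,0})(Ω₁) = (-0.310219, -0.000000) ; Y_{2,0}(Ω₂) = (0.626768, 0.000000) ; Δ = (-0.194435, -0.000000)
  [+1]  conj(Y_{2,1})(Ω₁) = (0.045662, -0.034055) ; Y_{2,1}(Ω₂) = (-0.049711, 0.007142) ; Δ = (-0.002027, 0.002019)
  [+2]  conj(Y_{2,2})(Ω₁) = (0.109556, -0.368210) ; Y_{2,2}(Ω₂) = (0.001573, -0.000462) ; Δ = (0.000002, -0.000630)
Σ over m = (-0.198484, 0.000000); ×(4π/5) → (-0.498845, 0.000000). Real part: -0.498845

-0.498845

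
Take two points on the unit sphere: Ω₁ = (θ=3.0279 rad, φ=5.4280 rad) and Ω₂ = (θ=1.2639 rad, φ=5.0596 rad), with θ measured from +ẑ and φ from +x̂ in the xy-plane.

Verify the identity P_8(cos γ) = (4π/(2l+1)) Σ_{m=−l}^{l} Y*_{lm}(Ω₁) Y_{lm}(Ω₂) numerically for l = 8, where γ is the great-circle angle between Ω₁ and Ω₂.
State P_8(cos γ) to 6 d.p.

Addition theorem: P_8(cos γ) = (4π/17) Σ_m Y*_{lm}(Ω₁) Y_{lm}(Ω₂), m = −8…8:
  m=-8: +0.000000-0.000000i × -0.328476-0.125106i = -0.000000+0.000000i  (running Σ = -0.000000+0.000000i)
  m=-7: -0.000000-0.000000i × -0.290811+0.337576i = +0.000000-0.000000i  (running Σ = +0.000000-0.000000i)
  m=-6: +0.000005+0.000010i × +0.051106+0.090838i = -0.000001+0.000001i  (running Σ = -0.000001+0.000001i)
  m=-5: +0.000076-0.000162i × -0.311114+0.051887i = -0.000015+0.000054i  (running Σ = -0.000016+0.000055i)
  m=-4: -0.002083+0.000597i × -0.042032+0.228451i = -0.000049-0.000501i  (running Σ = -0.000065-0.000446i)
  m=-3: +0.016298+0.010586i × -0.187842-0.109849i = -0.001899-0.003779i  (running Σ = -0.001963-0.004225i)
  m=-2: -0.017200-0.122432i × -0.209324+0.174324i = +0.024943+0.022630i  (running Σ = +0.022980+0.018405i)
  m=-1: -0.327242+0.376430i × -0.057855-0.159877i = +0.079115+0.030540i  (running Σ = +0.102095+0.048945i)
  m=0: +0.907694-0.000000i × -0.281296+0.000000i = -0.255331+0.000000i  (running Σ = -0.153236+0.048945i)
  m=1: +0.327242+0.376430i × +0.057855-0.159877i = +0.079115-0.030540i  (running Σ = -0.074121+0.018405i)
  m=2: -0.017200+0.122432i × -0.209324-0.174324i = +0.024943-0.022630i  (running Σ = -0.049178-0.004225i)
  m=3: -0.016298+0.010586i × +0.187842-0.109849i = -0.001899+0.003779i  (running Σ = -0.051076-0.000446i)
  m=4: -0.002083-0.000597i × -0.042032-0.228451i = -0.000049+0.000501i  (running Σ = -0.051125+0.000055i)
  m=5: -0.000076-0.000162i × +0.311114+0.051887i = -0.000015-0.000054i  (running Σ = -0.051140+0.000001i)
  m=6: +0.000005-0.000010i × +0.051106-0.090838i = -0.000001-0.000001i  (running Σ = -0.051141-0.000000i)
  m=7: +0.000000-0.000000i × +0.290811+0.337576i = +0.000000+0.000000i  (running Σ = -0.051141+0.000000i)
  m=8: +0.000000+0.000000i × -0.328476+0.125106i = -0.000000-0.000000i  (running Σ = -0.051141+0.000000i)
Total Σ_m = -0.051141+0.000000i. Multiply by 0.739198: -0.037803+0.000000i. P_8(cos γ) = -0.037803

-0.037803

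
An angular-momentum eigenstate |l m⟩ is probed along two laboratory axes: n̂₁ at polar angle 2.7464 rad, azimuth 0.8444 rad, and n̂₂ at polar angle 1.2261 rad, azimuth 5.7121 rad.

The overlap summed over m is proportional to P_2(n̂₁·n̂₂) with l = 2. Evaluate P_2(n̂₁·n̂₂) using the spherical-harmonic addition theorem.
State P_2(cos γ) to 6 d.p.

-0.401837

Expand P_2 via completeness: Σ_{m} conj(Y_{2,m}) at Ω₁ times Y_{2,m} at Ω₂ —
  m=-2: -0.00674 + 0.05685j × 0.14221 + 0.31121j = -0.01865 + 0.00599j  (running Σ = -0.01865 + 0.00599j)
  m=-1: -0.18231 - 0.20521j × 0.20671 + 0.13281j = -0.01043 - 0.06663j  (running Σ = -0.02908 - 0.06064j)
  m=0: 0.49055 + 0.00000j × -0.20735 + 0.00000j = -0.10172 + 0.00000j  (running Σ = -0.13080 - 0.06064j)
  m=1: 0.18231 - 0.20521j × -0.20671 + 0.13281j = -0.01043 + 0.06663j  (running Σ = -0.14123 + 0.00599j)
  m=2: -0.00674 - 0.05685j × 0.14221 - 0.31121j = -0.01865 - 0.00599j  (running Σ = -0.15989 - 0.00000j)
Total Σ_m = -0.15989 - 0.00000j. Multiply by 2.513274: -0.40184 - 0.00000j. P_2(cos γ) = -0.401837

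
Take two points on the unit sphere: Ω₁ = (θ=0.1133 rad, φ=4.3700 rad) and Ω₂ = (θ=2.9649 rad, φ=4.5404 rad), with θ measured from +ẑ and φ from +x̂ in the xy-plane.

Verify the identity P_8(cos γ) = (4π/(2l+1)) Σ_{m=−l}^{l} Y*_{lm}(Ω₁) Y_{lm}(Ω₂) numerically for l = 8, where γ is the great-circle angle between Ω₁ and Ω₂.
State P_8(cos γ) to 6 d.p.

Expand P_8 via completeness: Σ_{m} conj(Y_{8,m}) at Ω₁ times Y_{8,m} at Ω₂ —
  m=-8: Y*=(-0.000000, -0.000000)  Y=(0.000000, 0.000000)  product (0.000000, -0.000000)
  m=-7: Y*=(0.000000, -0.000000)  Y=(-0.000010, 0.000004)  product (-0.000000, 0.000000)
  m=-6: Y*=(0.000005, 0.000010)  Y=(-0.000077, -0.000129)  product (0.000000, -0.000000)
  m=-5: Y*=(-0.000174, 0.000025)  Y=(0.001174, -0.001011)  product (-0.000000, 0.000000)
  m=-4: Y*=(0.000427, -0.002095)  Y=(0.009193, 0.007556)  product (0.000020, -0.000016)
  m=-3: Y*=(0.016467, 0.009952)  Y=(-0.033248, 0.058615)  product (-0.001131, 0.000634)
  m=-2: Y*=(-0.095152, 0.077701)  Y=(-0.251726, -0.090173)  product (0.030959, -0.010979)
  m=-1: Y*=(-0.167021, -0.468598)  Y=(0.111331, -0.640919)  product (-0.318928, 0.054878)
  m=+0: Y*=(0.909353, -0.000000)  Y=(0.595070, 0.000000)  product (0.541129, 0.000000)
  m=+1: Y*=(0.167021, -0.468598)  Y=(-0.111331, -0.640919)  product (-0.318928, -0.054878)
  m=+2: Y*=(-0.095152, -0.077701)  Y=(-0.251726, 0.090173)  product (0.030959, 0.010979)
  m=+3: Y*=(-0.016467, 0.009952)  Y=(0.033248, 0.058615)  product (-0.001131, -0.000634)
  m=+4: Y*=(0.000427, 0.002095)  Y=(0.009193, -0.007556)  product (0.000020, 0.000016)
  m=+5: Y*=(0.000174, 0.000025)  Y=(-0.001174, -0.001011)  product (-0.000000, -0.000000)
  m=+6: Y*=(0.000005, -0.000010)  Y=(-0.000077, 0.000129)  product (0.000000, 0.000000)
  m=+7: Y*=(-0.000000, -0.000000)  Y=(0.000010, 0.000004)  product (-0.000000, -0.000000)
  m=+8: Y*=(-0.000000, 0.000000)  Y=(0.000000, -0.000000)  product (0.000000, 0.000000)
Σ over m = (-0.037033, -0.000000); ×(4π/17) → (-0.027375, -0.000000). Real part: -0.027375

-0.027375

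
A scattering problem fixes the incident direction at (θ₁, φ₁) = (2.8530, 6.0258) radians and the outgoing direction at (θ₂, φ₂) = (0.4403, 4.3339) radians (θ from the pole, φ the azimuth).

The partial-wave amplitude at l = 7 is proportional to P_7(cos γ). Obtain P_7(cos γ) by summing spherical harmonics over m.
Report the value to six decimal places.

0.406532

Addition theorem: P_7(cos γ) = (4π/15) Σ_m Y*_{lm}(Ω₁) Y_{lm}(Ω₂), m = −7…7:
  term(m=-7) = (0.000000, -0.000000)   from Y*(Ω₁)=(-0.000017, -0.000074), Y(Ω₂)=(0.000604, 0.001126)
  term(m=-6) = (0.000007, 0.000006)   from Y*(Ω₁)=(-0.000025, 0.000953), Y(Ω₂)=(0.006537, -0.007759)
  term(m=-5) = (-0.000212, 0.000307)   from Y*(Ω₁)=(0.002101, -0.007200), Y(Ω₂)=(-0.047190, -0.015725)
  term(m=-4) = (-0.006115, -0.003218)   from Y*(Ω₁)=(-0.021276, 0.035393), Y(Ω₂)=(0.009506, 0.167064)
  term(m=-3) = (0.021930, -0.057682)   from Y*(Ω₁)=(0.115325, -0.112310), Y(Ω₂)=(0.347596, -0.161663)
  term(m=-2) = (0.218204, 0.053909)   from Y*(Ω₁)=(-0.366749, 0.207447), Y(Ω₂)=(-0.387762, -0.366325)
  term(m=-1) = (-0.018461, 0.151697)   from Y*(Ω₁)=(0.597307, -0.157225), Y(Ω₂)=(-0.091424, 0.229904)
  term(m=+0) = (0.054557, 0.000000)   from Y*(Ω₁)=(-0.142269, -0.000000), Y(Ω₂)=(-0.383475, 0.000000)
  term(m=+1) = (-0.018461, -0.151697)   from Y*(Ω₁)=(-0.597307, -0.157225), Y(Ω₂)=(0.091424, 0.229904)
  term(m=+2) = (0.218204, -0.053909)   from Y*(Ω₁)=(-0.366749, -0.207447), Y(Ω₂)=(-0.387762, 0.366325)
  term(m=+3) = (0.021930, 0.057682)   from Y*(Ω₁)=(-0.115325, -0.112310), Y(Ω₂)=(-0.347596, -0.161663)
  term(m=+4) = (-0.006115, 0.003218)   from Y*(Ω₁)=(-0.021276, -0.035393), Y(Ω₂)=(0.009506, -0.167064)
  term(m=+5) = (-0.000212, -0.000307)   from Y*(Ω₁)=(-0.002101, -0.007200), Y(Ω₂)=(0.047190, -0.015725)
  term(m=+6) = (0.000007, -0.000006)   from Y*(Ω₁)=(-0.000025, -0.000953), Y(Ω₂)=(0.006537, 0.007759)
  term(m=+7) = (0.000000, 0.000000)   from Y*(Ω₁)=(0.000017, -0.000074), Y(Ω₂)=(-0.000604, 0.001126)
Accumulated sum (0.485262, 0.000000); after 4π/(2l+1) scaling, (0.406532, 0.000000) ⇒ P_7 = 0.406532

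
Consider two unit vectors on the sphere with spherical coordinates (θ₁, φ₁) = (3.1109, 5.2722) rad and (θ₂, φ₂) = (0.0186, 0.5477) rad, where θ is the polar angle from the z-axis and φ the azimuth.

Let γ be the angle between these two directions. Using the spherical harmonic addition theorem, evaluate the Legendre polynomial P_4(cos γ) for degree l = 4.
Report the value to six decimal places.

0.993502

Term-by-term m-sum for l=4 (normalisation 4π/9 = 1.396263):
  term(m=-4) = +0.000000+0.000000i   from Y*(Ω₁)=-0.000000+0.000000i, Y(Ω₂)=-0.000000-0.000000i
  term(m=-3) = +0.000000-0.000000i   from Y*(Ω₁)=+0.000036+0.000004i, Y(Ω₂)=-0.000001-0.000008i
  term(m=-2) = -0.000001-0.000000i   from Y*(Ω₁)=-0.000823-0.001699i, Y(Ω₂)=+0.000318-0.000617i
  term(m=-1) = -0.000025+0.002038i   from Y*(Ω₁)=-0.030772+0.049103i, Y(Ω₂)=+0.030024-0.018313i
  term(m=+0) = +0.711595+0.000000i   from Y*(Ω₁)=+0.842303-0.000000i, Y(Ω₂)=+0.844821+0.000000i
  term(m=+1) = -0.000025-0.002038i   from Y*(Ω₁)=+0.030772+0.049103i, Y(Ω₂)=-0.030024-0.018313i
  term(m=+2) = -0.000001+0.000000i   from Y*(Ω₁)=-0.000823+0.001699i, Y(Ω₂)=+0.000318+0.000617i
  term(m=+3) = +0.000000+0.000000i   from Y*(Ω₁)=-0.000036+0.000004i, Y(Ω₂)=+0.000001-0.000008i
  term(m=+4) = +0.000000-0.000000i   from Y*(Ω₁)=-0.000000-0.000000i, Y(Ω₂)=-0.000000+0.000000i
Total Σ_m = +0.711543-0.000000i. Multiply by 1.396263: +0.993502-0.000000i. P_4(cos γ) = 0.993502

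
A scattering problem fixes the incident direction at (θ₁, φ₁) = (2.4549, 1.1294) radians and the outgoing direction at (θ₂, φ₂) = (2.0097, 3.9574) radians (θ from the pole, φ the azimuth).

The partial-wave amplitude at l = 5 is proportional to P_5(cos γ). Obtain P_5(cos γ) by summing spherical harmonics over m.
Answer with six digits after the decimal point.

-0.321452

Addition theorem: P_5(cos γ) = (4π/11) Σ_m Y*_{lm}(Ω₁) Y_{lm}(Ω₂), m = −5…5:
  [-5]  conj(Y_{5,-5})(Ω₁) = 0.03824 - 0.02824j ; Y_{5,-5}(Ω₂) = 0.16696 - 0.22739j ; Δ = -0.00004 - 0.01341j
  [-4]  conj(Y_{5,-4})(Ω₁) = 0.03549 + 0.17990j ; Y_{5,-4}(Ω₂) = 0.41569 - 0.05081j ; Δ = 0.02390 + 0.07298j
  [-3]  conj(Y_{5,-3})(Ω₁) = -0.37465 - 0.09431j ; Y_{5,-3}(Ω₂) = 0.12331 + 0.10264j ; Δ = -0.03652 - 0.05008j
  [-2]  conj(Y_{5,-2})(Ω₁) = 0.26567 - 0.32320j ; Y_{5,-2}(Ω₂) = -0.01644 - 0.26994j ; Δ = -0.09161 - 0.06640j
  [-1]  conj(Y_{5,-1})(Ω₁) = 0.01201 + 0.02541j ; Y_{5,-1}(Ω₂) = 0.16755 - 0.17807j ; Δ = 0.00654 + 0.00212j
  [+0]  conj(Y_{5,0})(Ω₁) = 0.39167 + 0.00000j ; Y_{5,0}(Ω₂) = -0.21935 + 0.00000j ; Δ = -0.08592 + 0.00000j
  [+1]  conj(Y_{5,1})(Ω₁) = -0.01201 + 0.02541j ; Y_{5,1}(Ω₂) = -0.16755 - 0.17807j ; Δ = 0.00654 - 0.00212j
  [+2]  conj(Y_{5,2})(Ω₁) = 0.26567 + 0.32320j ; Y_{5,2}(Ω₂) = -0.01644 + 0.26994j ; Δ = -0.09161 + 0.06640j
  [+3]  conj(Y_{5,3})(Ω₁) = 0.37465 - 0.09431j ; Y_{5,3}(Ω₂) = -0.12331 + 0.10264j ; Δ = -0.03652 + 0.05008j
  [+4]  conj(Y_{5,4})(Ω₁) = 0.03549 - 0.17990j ; Y_{5,4}(Ω₂) = 0.41569 + 0.05081j ; Δ = 0.02390 - 0.07298j
  [+5]  conj(Y_{5,5})(Ω₁) = -0.03824 - 0.02824j ; Y_{5,5}(Ω₂) = -0.16696 - 0.22739j ; Δ = -0.00004 + 0.01341j
Accumulated sum -0.28138 + 0.00000j; after 4π/(2l+1) scaling, -0.32145 + 0.00000j ⇒ P_5 = -0.321452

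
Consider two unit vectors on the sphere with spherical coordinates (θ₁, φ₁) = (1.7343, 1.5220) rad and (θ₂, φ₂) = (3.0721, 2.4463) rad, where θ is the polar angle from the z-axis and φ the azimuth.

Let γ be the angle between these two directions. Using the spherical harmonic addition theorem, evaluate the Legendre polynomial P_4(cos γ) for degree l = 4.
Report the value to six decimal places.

0.226995

Addition theorem: P_4(cos γ) = (4π/9) Σ_m Y*_{lm}(Ω₁) Y_{lm}(Ω₂), m = −4…4:
  m=-4: Y*=(0.411429, -0.081340)  Y=(-0.000010, 0.000004)  product (-0.000004, 0.000002)
  m=-3: Y*=(0.028546, 0.193605)  Y=(-0.000206, 0.000364)  product (-0.000076, -0.000029)
  m=-2: Y*=(0.263997, -0.025846)  Y=(0.001725, 0.009467)  product (0.000700, 0.002455)
  m=-1: Y*=(0.010431, 0.213594)  Y=(0.099804, 0.083264)  product (-0.016744, 0.022186)
  m=+0: Y*=(0.235869, -0.000000)  Y=(0.825969, 0.000000)  product (0.194820, 0.000000)
  m=+1: Y*=(-0.010431, 0.213594)  Y=(-0.099804, 0.083264)  product (-0.016744, -0.022186)
  m=+2: Y*=(0.263997, 0.025846)  Y=(0.001725, -0.009467)  product (0.000700, -0.002455)
  m=+3: Y*=(-0.028546, 0.193605)  Y=(0.000206, 0.000364)  product (-0.000076, 0.000029)
  m=+4: Y*=(0.411429, 0.081340)  Y=(-0.000010, -0.000004)  product (-0.000004, -0.000002)
Total Σ_m = (0.162573, 0.000000). Multiply by 1.396263: (0.226995, 0.000000). P_4(cos γ) = 0.226995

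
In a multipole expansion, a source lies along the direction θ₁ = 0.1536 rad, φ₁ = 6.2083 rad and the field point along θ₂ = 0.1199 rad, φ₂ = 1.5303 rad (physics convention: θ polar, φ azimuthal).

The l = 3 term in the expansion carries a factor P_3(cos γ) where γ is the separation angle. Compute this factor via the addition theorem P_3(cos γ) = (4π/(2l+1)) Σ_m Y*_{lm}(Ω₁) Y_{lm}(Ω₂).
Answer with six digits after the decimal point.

0.885848

Expand P_3 via completeness: Σ_{m} conj(Y_{3,m}) at Ω₁ times Y_{3,m} at Ω₂ —
  m=-3: Y*=(0.001457, -0.000333)  Y=(-0.000087, 0.000709)  product (0.000000, 0.000001)
  m=-2: Y*=(0.023376, -0.003528)  Y=(-0.014469, -0.001174)  product (-0.000342, 0.000024)
  m=-1: Y*=(0.191457, -0.014364)  Y=(0.006148, -0.151736)  product (-0.001002, -0.029139)
  m=+0: Y*=(0.694403, -0.000000)  Y=(0.714490, 0.000000)  product (0.496144, 0.000000)
  m=+1: Y*=(-0.191457, -0.014364)  Y=(-0.006148, -0.151736)  product (-0.001002, 0.029139)
  m=+2: Y*=(0.023376, 0.003528)  Y=(-0.014469, 0.001174)  product (-0.000342, -0.000024)
  m=+3: Y*=(-0.001457, -0.000333)  Y=(0.000087, 0.000709)  product (0.000000, -0.000001)
Accumulated sum (0.493455, 0.000000); after 4π/(2l+1) scaling, (0.885848, 0.000000) ⇒ P_3 = 0.885848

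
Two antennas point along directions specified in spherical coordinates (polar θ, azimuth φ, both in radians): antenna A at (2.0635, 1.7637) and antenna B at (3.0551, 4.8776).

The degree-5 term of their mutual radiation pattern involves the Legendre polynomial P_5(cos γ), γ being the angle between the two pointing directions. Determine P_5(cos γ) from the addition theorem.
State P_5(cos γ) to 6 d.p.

0.276885

Summing Y*_{l m}(θ₁,φ₁)·Y_{l m}(θ₂,φ₂) over m ∈ [−5, 5]; prefactor 4π/(2·5+1) = 1.142397:
  [-5]  conj(Y_{5,-5})(Ω₁) = -0.20250 + 0.14041j ; Y_{5,-5}(Ω₂) = 0.00000 + 0.00000j ; Δ = -0.00000 - 0.00000j
  [-4]  conj(Y_{5,-4})(Ω₁) = -0.29986 - 0.29170j ; Y_{5,-4}(Ω₂) = -0.00006 + 0.00005j ; Δ = 0.00003 + 0.00000j
  [-3]  conj(Y_{5,-3})(Ω₁) = 0.13117 - 0.20078j ; Y_{5,-3}(Ω₂) = -0.00084 - 0.00156j ; Δ = -0.00042 - 0.00004j
  [-2]  conj(Y_{5,-2})(Ω₁) = -0.18956 - 0.07699j ; Y_{5,-2}(Ω₂) = 0.02357 - 0.00808j ; Δ = -0.00509 - 0.00028j
  [-1]  conj(Y_{5,-1})(Ω₁) = 0.05849 - 0.29941j ; Y_{5,-1}(Ω₂) = 0.03546 + 0.21266j ; Δ = 0.06575 + 0.00182j
  [+0]  conj(Y_{5,0})(Ω₁) = -0.13786 + 0.00000j ; Y_{5,0}(Ω₂) = -0.88382 + 0.00000j ; Δ = 0.12184 + 0.00000j
  [+1]  conj(Y_{5,1})(Ω₁) = -0.05849 - 0.29941j ; Y_{5,1}(Ω₂) = -0.03546 + 0.21266j ; Δ = 0.06575 - 0.00182j
  [+2]  conj(Y_{5,2})(Ω₁) = -0.18956 + 0.07699j ; Y_{5,2}(Ω₂) = 0.02357 + 0.00808j ; Δ = -0.00509 + 0.00028j
  [+3]  conj(Y_{5,3})(Ω₁) = -0.13117 - 0.20078j ; Y_{5,3}(Ω₂) = 0.00084 - 0.00156j ; Δ = -0.00042 + 0.00004j
  [+4]  conj(Y_{5,4})(Ω₁) = -0.29986 + 0.29170j ; Y_{5,4}(Ω₂) = -0.00006 - 0.00005j ; Δ = 0.00003 - 0.00000j
  [+5]  conj(Y_{5,5})(Ω₁) = 0.20250 + 0.14041j ; Y_{5,5}(Ω₂) = -0.00000 + 0.00000j ; Δ = -0.00000 + 0.00000j
Total Σ_m = 0.24237 - 0.00000j. Multiply by 1.142397: 0.27689 - 0.00000j. P_5(cos γ) = 0.276885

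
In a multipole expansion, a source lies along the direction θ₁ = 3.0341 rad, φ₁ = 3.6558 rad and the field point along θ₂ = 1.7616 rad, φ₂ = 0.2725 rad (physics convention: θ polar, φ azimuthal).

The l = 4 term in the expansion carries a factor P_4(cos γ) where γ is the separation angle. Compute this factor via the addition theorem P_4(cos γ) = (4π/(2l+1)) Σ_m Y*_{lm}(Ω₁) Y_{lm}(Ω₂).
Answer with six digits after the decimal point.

0.347329

Term-by-term m-sum for l=4 (normalisation 4π/9 = 1.396263):
  [-4]  conj(Y_{4,-4})(Ω₁) = -0.00003 + 0.00005j ; Y_{4,-4}(Ω₂) = 0.19021 - 0.36465j ; Δ = 0.00001 + 0.00002j
  [-3]  conj(Y_{4,-3})(Ω₁) = 0.00004 + 0.00154j ; Y_{4,-3}(Ω₂) = -0.15370 + 0.16389j ; Δ = -0.00026 - 0.00023j
  [-2]  conj(Y_{4,-2})(Ω₁) = 0.01176 + 0.01952j ; Y_{4,-2}(Ω₂) = -0.20634 + 0.12509j ; Δ = -0.00487 - 0.00256j
  [-1]  conj(Y_{4,-1})(Ω₁) = 0.17221 + 0.09728j ; Y_{4,-1}(Ω₂) = 0.23316 - 0.06516j ; Δ = 0.04649 + 0.01146j
  [+0]  conj(Y_{4,0})(Ω₁) = 0.79807 + 0.00000j ; Y_{4,0}(Ω₂) = 0.20800 + 0.00000j ; Δ = 0.16600 + 0.00000j
  [+1]  conj(Y_{4,1})(Ω₁) = -0.17221 + 0.09728j ; Y_{4,1}(Ω₂) = -0.23316 - 0.06516j ; Δ = 0.04649 - 0.01146j
  [+2]  conj(Y_{4,2})(Ω₁) = 0.01176 - 0.01952j ; Y_{4,2}(Ω₂) = -0.20634 - 0.12509j ; Δ = -0.00487 + 0.00256j
  [+3]  conj(Y_{4,3})(Ω₁) = -0.00004 + 0.00154j ; Y_{4,3}(Ω₂) = 0.15370 + 0.16389j ; Δ = -0.00026 + 0.00023j
  [+4]  conj(Y_{4,4})(Ω₁) = -0.00003 - 0.00005j ; Y_{4,4}(Ω₂) = 0.19021 + 0.36465j ; Δ = 0.00001 - 0.00002j
Total Σ_m = 0.24876 - 0.00000j. Multiply by 1.396263: 0.34733 - 0.00000j. P_4(cos γ) = 0.347329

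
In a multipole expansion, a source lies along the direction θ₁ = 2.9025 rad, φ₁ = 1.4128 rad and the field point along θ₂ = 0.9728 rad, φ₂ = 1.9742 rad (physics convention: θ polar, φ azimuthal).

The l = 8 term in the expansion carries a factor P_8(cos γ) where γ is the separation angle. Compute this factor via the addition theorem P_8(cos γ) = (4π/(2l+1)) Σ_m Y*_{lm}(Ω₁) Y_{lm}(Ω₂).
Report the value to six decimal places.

Term-by-term m-sum for l=8 (normalisation 4π/17 = 0.739198):
  m=-8: Y*=0.00000 - 0.00000j  Y=-0.11178 + 0.00960j  product -0.00000 + 0.00000j
  m=-7: Y*=0.00007 + 0.00004j  Y=0.09552 - 0.29040j  product 0.00002 - 0.00002j
  m=-6: Y*=-0.00051 + 0.00071j  Y=0.33823 + 0.29735j  product -0.00038 + 0.00009j
  m=-5: Y*=-0.00466 - 0.00462j  Y=-0.27935 + 0.13364j  product 0.00192 + 0.00067j
  m=-4: Y*=0.02951 - 0.02161j  Y=0.00480 + 0.11210j  product 0.00256 + 0.00320j
  m=-3: Y*=0.06794 + 0.13244j  Y=-0.34361 - 0.12957j  product -0.00619 - 0.05431j
  m=-2: Y*=-0.39553 + 0.12932j  Y=0.05380 - 0.05616j  product -0.01402 + 0.02917j
  m=-1: Y*=-0.10568 - 0.66328j  Y=-0.13003 - 0.30466j  product -0.18834 + 0.11844j
  m=+0: Y*=0.23915 + 0.00000j  Y=0.12987 + 0.00000j  product 0.03106 + 0.00000j
  m=+1: Y*=0.10568 - 0.66328j  Y=0.13003 - 0.30466j  product -0.18834 - 0.11844j
  m=+2: Y*=-0.39553 - 0.12932j  Y=0.05380 + 0.05616j  product -0.01402 - 0.02917j
  m=+3: Y*=-0.06794 + 0.13244j  Y=0.34361 - 0.12957j  product -0.00619 + 0.05431j
  m=+4: Y*=0.02951 + 0.02161j  Y=0.00480 - 0.11210j  product 0.00256 - 0.00320j
  m=+5: Y*=0.00466 - 0.00462j  Y=0.27935 + 0.13364j  product 0.00192 - 0.00067j
  m=+6: Y*=-0.00051 - 0.00071j  Y=0.33823 - 0.29735j  product -0.00038 - 0.00009j
  m=+7: Y*=-0.00007 + 0.00004j  Y=-0.09552 - 0.29040j  product 0.00002 + 0.00002j
  m=+8: Y*=0.00000 + 0.00000j  Y=-0.11178 - 0.00960j  product -0.00000 - 0.00000j
Accumulated sum -0.37778 + 0.00000j; after 4π/(2l+1) scaling, -0.27926 + 0.00000j ⇒ P_8 = -0.279257

-0.279257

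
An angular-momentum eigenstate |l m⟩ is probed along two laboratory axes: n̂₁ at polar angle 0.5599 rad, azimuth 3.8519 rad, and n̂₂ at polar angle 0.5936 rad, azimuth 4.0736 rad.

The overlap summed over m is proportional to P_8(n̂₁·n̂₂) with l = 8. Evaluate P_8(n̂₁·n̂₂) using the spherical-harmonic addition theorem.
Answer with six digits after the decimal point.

0.736617

Summing Y*_{l m}(θ₁,φ₁)·Y_{l m}(θ₂,φ₂) over m ∈ [−8, 8]; prefactor 4π/(2·8+1) = 0.739198:
  m=-8: Y*=(0.002692, -0.001844)  Y=(0.001914, -0.004553)  product (-0.000003, -0.000016)
  m=-7: Y*=(-0.005348, 0.020123)  Y=(-0.028432, 0.006984)  product (0.000012, -0.000609)
  m=-6: Y*=(-0.035936, -0.074289)  Y=(0.082671, 0.068390)  product (0.002110, -0.008599)
  m=-5: Y*=(0.207444, 0.090148)  Y=(0.014112, -0.269305)  product (0.027205, -0.054594)
  m=-4: Y*=(-0.407161, 0.126112)  Y=(-0.381296, 0.253336)  product (0.123300, -0.151234)
  m=-3: Y*=(0.261266, -0.416610)  Y=(0.423033, 0.152299)  product (0.173974, -0.136449)
  m=-2: Y*=(0.025886, 0.171064)  Y=(-0.016077, -0.053248)  product (0.008693, -0.004128)
  m=-1: Y*=(0.261973, 0.225313)  Y=(0.236802, -0.318855)  product (0.133878, -0.030177)
  m=+0: Y*=(-0.300525, -0.000000)  Y=(-0.193576, 0.000000)  product (0.058174, 0.000000)
  m=+1: Y*=(-0.261973, 0.225313)  Y=(-0.236802, -0.318855)  product (0.133878, 0.030177)
  m=+2: Y*=(0.025886, -0.171064)  Y=(-0.016077, 0.053248)  product (0.008693, 0.004128)
  m=+3: Y*=(-0.261266, -0.416610)  Y=(-0.423033, 0.152299)  product (0.173974, 0.136449)
  m=+4: Y*=(-0.407161, -0.126112)  Y=(-0.381296, -0.253336)  product (0.123300, 0.151234)
  m=+5: Y*=(-0.207444, 0.090148)  Y=(-0.014112, -0.269305)  product (0.027205, 0.054594)
  m=+6: Y*=(-0.035936, 0.074289)  Y=(0.082671, -0.068390)  product (0.002110, 0.008599)
  m=+7: Y*=(0.005348, 0.020123)  Y=(0.028432, 0.006984)  product (0.000012, 0.000609)
  m=+8: Y*=(0.002692, 0.001844)  Y=(0.001914, 0.004553)  product (-0.000003, 0.000016)
Σ over m = (0.996508, -0.000000); ×(4π/17) → (0.736617, -0.000000). Real part: 0.736617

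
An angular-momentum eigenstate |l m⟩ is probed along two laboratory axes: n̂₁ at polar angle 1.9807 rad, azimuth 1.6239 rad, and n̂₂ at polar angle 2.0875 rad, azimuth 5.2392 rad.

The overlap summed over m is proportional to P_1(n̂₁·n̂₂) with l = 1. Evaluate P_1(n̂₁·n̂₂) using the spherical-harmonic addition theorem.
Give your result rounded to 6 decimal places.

Addition theorem: P_1(cos γ) = (4π/3) Σ_m Y*_{lm}(Ω₁) Y_{lm}(Ω₂), m = −1…1:
  term(m=-1) = (-0.084704, 0.043423)   from Y*(Ω₁)=(-0.016819, 0.316426), Y(Ω₂)=(0.151030, 0.259662)
  term(m=+0) = (0.047001, 0.000000)   from Y*(Ω₁)=(-0.194718, -0.000000), Y(Ω₂)=(-0.241378, 0.000000)
  term(m=+1) = (-0.084704, -0.043423)   from Y*(Ω₁)=(0.016819, 0.316426), Y(Ω₂)=(-0.151030, 0.259662)
Σ over m = (-0.122408, 0.000000); ×(4π/3) → (-0.512740, 0.000000). Real part: -0.512740

-0.512740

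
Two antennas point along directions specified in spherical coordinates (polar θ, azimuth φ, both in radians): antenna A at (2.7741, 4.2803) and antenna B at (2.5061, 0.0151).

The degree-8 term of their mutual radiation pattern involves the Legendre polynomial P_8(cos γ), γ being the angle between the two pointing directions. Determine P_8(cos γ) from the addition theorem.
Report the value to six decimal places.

Expand P_8 via completeness: Σ_{m} conj(Y_{8,m}) at Ω₁ times Y_{8,m} at Ω₂ —
  [-8]  conj(Y_{8,-8})(Ω₁) = -0.000136+0.000044i ; Y_{8,-8}(Ω₂) = +0.007885-0.000957i ; Δ = -0.000001+0.000000i
  [-7]  conj(Y_{8,-7})(Ω₁) = -0.000174+0.001477i ; Y_{8,-7}(Ω₂) = -0.042835+0.004545i ; Δ = +0.000001-0.000064i
  [-6]  conj(Y_{8,-6})(Ω₁) = +0.008331+0.005097i ; Y_{8,-6}(Ω₂) = +0.142890-0.012981i ; Δ = +0.001257+0.000620i
  [-5]  conj(Y_{8,-5})(Ω₁) = +0.037996-0.025421i ; Y_{8,-5}(Ω₂) = -0.322874+0.024423i ; Δ = -0.011647+0.009136i
  [-4]  conj(Y_{8,-4})(Ω₁) = -0.024462-0.153966i ; Y_{8,-4}(Ω₂) = +0.478975-0.028965i ; Δ = -0.016176-0.073038i
  [-3]  conj(Y_{8,-3})(Ω₁) = -0.361602-0.101842i ; Y_{8,-3}(Ω₂) = -0.370108+0.016777i ; Δ = +0.135540+0.031626i
  [-2]  conj(Y_{8,-2})(Ω₁) = -0.371407+0.435073i ; Y_{8,-2}(Ω₂) = -0.086495+0.002613i ; Δ = +0.030988-0.038602i
  [-1]  conj(Y_{8,-1})(Ω₁) = +0.144733+0.313851i ; Y_{8,-1}(Ω₂) = +0.415792-0.006279i ; Δ = +0.062150+0.129588i
  [+0]  conj(Y_{8,0})(Ω₁) = -0.352440-0.000000i ; Y_{8,0}(Ω₂) = -0.047566+0.000000i ; Δ = +0.016764+0.000000i
  [+1]  conj(Y_{8,1})(Ω₁) = -0.144733+0.313851i ; Y_{8,1}(Ω₂) = -0.415792-0.006279i ; Δ = +0.062150-0.129588i
  [+2]  conj(Y_{8,2})(Ω₁) = -0.371407-0.435073i ; Y_{8,2}(Ω₂) = -0.086495-0.002613i ; Δ = +0.030988+0.038602i
  [+3]  conj(Y_{8,3})(Ω₁) = +0.361602-0.101842i ; Y_{8,3}(Ω₂) = +0.370108+0.016777i ; Δ = +0.135540-0.031626i
  [+4]  conj(Y_{8,4})(Ω₁) = -0.024462+0.153966i ; Y_{8,4}(Ω₂) = +0.478975+0.028965i ; Δ = -0.016176+0.073038i
  [+5]  conj(Y_{8,5})(Ω₁) = -0.037996-0.025421i ; Y_{8,5}(Ω₂) = +0.322874+0.024423i ; Δ = -0.011647-0.009136i
  [+6]  conj(Y_{8,6})(Ω₁) = +0.008331-0.005097i ; Y_{8,6}(Ω₂) = +0.142890+0.012981i ; Δ = +0.001257-0.000620i
  [+7]  conj(Y_{8,7})(Ω₁) = +0.000174+0.001477i ; Y_{8,7}(Ω₂) = +0.042835+0.004545i ; Δ = +0.000001+0.000064i
  [+8]  conj(Y_{8,8})(Ω₁) = -0.000136-0.000044i ; Y_{8,8}(Ω₂) = +0.007885+0.000957i ; Δ = -0.000001-0.000000i
Accumulated sum +0.420986+0.000000i; after 4π/(2l+1) scaling, +0.311192+0.000000i ⇒ P_8 = 0.311192

0.311192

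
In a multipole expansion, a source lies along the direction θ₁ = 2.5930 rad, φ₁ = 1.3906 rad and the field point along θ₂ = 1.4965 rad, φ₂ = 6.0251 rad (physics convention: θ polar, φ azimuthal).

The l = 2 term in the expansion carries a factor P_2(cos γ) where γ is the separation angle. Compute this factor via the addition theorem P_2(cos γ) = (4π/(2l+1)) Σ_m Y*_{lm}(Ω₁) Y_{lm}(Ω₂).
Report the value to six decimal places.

-0.483838

Term-by-term m-sum for l=2 (normalisation 4π/5 = 2.513274):
  m=-2: (-0.098298, 0.037044) × (0.334098, 0.189596) = (-0.039865, -0.006261)  (running Σ = (-0.039865, -0.006261))
  m=-1: (-0.061609, -0.338190) × (0.055293, 0.014596) = (0.001530, -0.019599)  (running Σ = (-0.038335, -0.025859))
  m=0: (0.373472, -0.000000) × (-0.310178, 0.000000) = (-0.115843, 0.000000)  (running Σ = (-0.154178, -0.025859))
  m=1: (0.061609, -0.338190) × (-0.055293, 0.014596) = (0.001530, 0.019599)  (running Σ = (-0.152648, -0.006261))
  m=2: (-0.098298, -0.037044) × (0.334098, -0.189596) = (-0.039865, 0.006261)  (running Σ = (-0.192513, 0.000000))
Σ over m = (-0.192513, 0.000000); ×(4π/5) → (-0.483838, 0.000000). Real part: -0.483838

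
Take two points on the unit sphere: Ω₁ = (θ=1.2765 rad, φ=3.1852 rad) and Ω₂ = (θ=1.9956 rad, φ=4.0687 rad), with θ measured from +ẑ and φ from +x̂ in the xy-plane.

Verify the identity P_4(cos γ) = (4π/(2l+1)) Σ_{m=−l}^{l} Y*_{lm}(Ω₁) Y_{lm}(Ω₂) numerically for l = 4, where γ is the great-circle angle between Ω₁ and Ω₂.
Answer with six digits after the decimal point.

-0.175495

Expand P_4 via completeness: Σ_{m} conj(Y_{4,m}) at Ω₁ times Y_{4,m} at Ω₂ —
  m=-4: (0.365565, 0.064420) × (-0.257268, 0.163755) = (-0.104597, 0.043290)  (running Σ = (-0.104597, 0.043290))
  m=-3: (-0.315505, -0.041512) × (-0.365130, -0.137549) = (0.109490, 0.058555)  (running Σ = (0.004893, 0.101844))
  m=-2: (-0.125451, -0.010969) × (-0.014679, -0.050399) = (0.001289, 0.006484)  (running Σ = (0.006182, 0.108328))
  m=-1: (0.316332, 0.013803) × (-0.193079, 0.257338) = (-0.064629, 0.078739)  (running Σ = (-0.058448, 0.187067))
  m=0: (0.076548, -0.000000) × (-0.114881, 0.000000) = (-0.008794, 0.000000)  (running Σ = (-0.067242, 0.187067))
  m=1: (-0.316332, 0.013803) × (0.193079, 0.257338) = (-0.064629, -0.078739)  (running Σ = (-0.131871, 0.108328))
  m=2: (-0.125451, 0.010969) × (-0.014679, 0.050399) = (0.001289, -0.006484)  (running Σ = (-0.130582, 0.101844))
  m=3: (0.315505, -0.041512) × (0.365130, -0.137549) = (0.109490, -0.058555)  (running Σ = (-0.021092, 0.043290))
  m=4: (0.365565, -0.064420) × (-0.257268, -0.163755) = (-0.104597, -0.043290)  (running Σ = (-0.125689, -0.000000))
Σ over m = (-0.125689, -0.000000); ×(4π/9) → (-0.175495, -0.000000). Real part: -0.175495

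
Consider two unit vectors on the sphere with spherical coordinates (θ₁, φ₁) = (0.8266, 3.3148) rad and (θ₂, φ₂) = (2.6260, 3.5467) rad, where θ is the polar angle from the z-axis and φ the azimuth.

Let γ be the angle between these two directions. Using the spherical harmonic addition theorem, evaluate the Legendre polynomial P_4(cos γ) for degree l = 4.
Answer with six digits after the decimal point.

0.179208

Summing Y*_{l m}(θ₁,φ₁)·Y_{l m}(θ₂,φ₂) over m ∈ [−4, 4]; prefactor 4π/(2·4+1) = 1.396263:
  [-4]  conj(Y_{4,-4})(Ω₁) = +0.099716+0.082775i ; Y_{4,-4}(Ω₂) = -0.001297-0.026120i ; Δ = +0.002033-0.002712i
  [-3]  conj(Y_{4,-3})(Ω₁) = -0.292974-0.167599i ; Y_{4,-3}(Ω₂) = +0.045426-0.122362i ; Δ = -0.033816+0.028236i
  [-2]  conj(Y_{4,-2})(Ω₁) = +0.376634+0.135954i ; Y_{4,-2}(Ω₂) = +0.240958-0.253225i ; Δ = +0.125180-0.062614i
  [-1]  conj(Y_{4,-1})(Ω₁) = -0.049209-0.008610i ; Y_{4,-1}(Ω₂) = +0.428652-0.183817i ; Δ = -0.022676+0.005355i
  [+0]  conj(Y_{4,0})(Ω₁) = -0.359300-0.000000i ; Y_{4,0}(Ω₂) = +0.036437+0.000000i ; Δ = -0.013092-0.000000i
  [+1]  conj(Y_{4,1})(Ω₁) = +0.049209-0.008610i ; Y_{4,1}(Ω₂) = -0.428652-0.183817i ; Δ = -0.022676-0.005355i
  [+2]  conj(Y_{4,2})(Ω₁) = +0.376634-0.135954i ; Y_{4,2}(Ω₂) = +0.240958+0.253225i ; Δ = +0.125180+0.062614i
  [+3]  conj(Y_{4,3})(Ω₁) = +0.292974-0.167599i ; Y_{4,3}(Ω₂) = -0.045426-0.122362i ; Δ = -0.033816-0.028236i
  [+4]  conj(Y_{4,4})(Ω₁) = +0.099716-0.082775i ; Y_{4,4}(Ω₂) = -0.001297+0.026120i ; Δ = +0.002033+0.002712i
Total Σ_m = +0.128348+0.000000i. Multiply by 1.396263: +0.179208+0.000000i. P_4(cos γ) = 0.179208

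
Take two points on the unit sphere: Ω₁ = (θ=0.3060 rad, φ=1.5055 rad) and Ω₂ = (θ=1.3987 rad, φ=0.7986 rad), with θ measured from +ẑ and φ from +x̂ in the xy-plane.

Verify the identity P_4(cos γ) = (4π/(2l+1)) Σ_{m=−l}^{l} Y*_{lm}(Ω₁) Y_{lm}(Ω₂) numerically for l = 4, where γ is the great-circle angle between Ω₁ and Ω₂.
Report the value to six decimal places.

-0.092220

Expand P_4 via completeness: Σ_{m} conj(Y_{4,m}) at Ω₁ times Y_{4,m} at Ω₂ —
  [-4]  conj(Y_{4,-4})(Ω₁) = (0.003521, -0.000941) ; Y_{4,-4}(Ω₂) = (-0.416377, 0.022008) ; Δ = (-0.001445, 0.000469)
  [-3]  conj(Y_{4,-3})(Ω₁) = (-0.006351, -0.032005) ; Y_{4,-3}(Ω₂) = (-0.150573, -0.139095) ; Δ = (-0.003495, 0.005702)
  [-2]  conj(Y_{4,-2})(Ω₁) = (-0.161476, 0.021208) ; Y_{4,-2}(Ω₂) = (0.006813, 0.257966) ; Δ = (-0.006571, -0.041511)
  [-1]  conj(Y_{4,-1})(Ω₁) = (0.029836, 0.456281) ; Y_{4,-1}(Ω₂) = (-0.155638, 0.159803) ; Δ = (-0.077559, -0.066247)
  [+0]  conj(Y_{4,0})(Ω₁) = (0.492776, -0.000000) ; Y_{4,0}(Ω₂) = (0.227473, 0.000000) ; Δ = (0.112093, 0.000000)
  [+1]  conj(Y_{4,1})(Ω₁) = (-0.029836, 0.456281) ; Y_{4,1}(Ω₂) = (0.155638, 0.159803) ; Δ = (-0.077559, 0.066247)
  [+2]  conj(Y_{4,2})(Ω₁) = (-0.161476, -0.021208) ; Y_{4,2}(Ω₂) = (0.006813, -0.257966) ; Δ = (-0.006571, 0.041511)
  [+3]  conj(Y_{4,3})(Ω₁) = (0.006351, -0.032005) ; Y_{4,3}(Ω₂) = (0.150573, -0.139095) ; Δ = (-0.003495, -0.005702)
  [+4]  conj(Y_{4,4})(Ω₁) = (0.003521, 0.000941) ; Y_{4,4}(Ω₂) = (-0.416377, -0.022008) ; Δ = (-0.001445, -0.000469)
Accumulated sum (-0.066048, 0.000000); after 4π/(2l+1) scaling, (-0.092220, 0.000000) ⇒ P_4 = -0.092220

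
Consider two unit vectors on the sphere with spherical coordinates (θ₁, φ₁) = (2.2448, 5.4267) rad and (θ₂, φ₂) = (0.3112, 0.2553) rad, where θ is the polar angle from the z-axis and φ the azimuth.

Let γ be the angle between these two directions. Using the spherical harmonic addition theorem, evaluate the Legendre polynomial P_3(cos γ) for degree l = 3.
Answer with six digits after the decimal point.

Summing Y*_{l m}(θ₁,φ₁)·Y_{l m}(θ₂,φ₂) over m ∈ [−3, 3]; prefactor 4π/(2·3+1) = 1.795196:
  m=-3: Y*=-0.16732 - 0.10775j  Y=0.00863 - 0.00830j  product -0.00234 + 0.00046j
  m=-2: Y*=0.05517 + 0.38546j  Y=0.07958 - 0.04458j  product 0.02157 + 0.02822j
  m=-1: Y*=0.15675 - 0.18079j  Y=0.33812 - 0.08825j  product 0.03705 - 0.07496j
  m=+0: Y*=0.24511 + 0.00000j  Y=0.54396 + 0.00000j  product 0.13333 + 0.00000j
  m=+1: Y*=-0.15675 - 0.18079j  Y=-0.33812 - 0.08825j  product 0.03705 + 0.07496j
  m=+2: Y*=0.05517 - 0.38546j  Y=0.07958 + 0.04458j  product 0.02157 - 0.02822j
  m=+3: Y*=0.16732 - 0.10775j  Y=-0.00863 - 0.00830j  product -0.00234 - 0.00046j
Accumulated sum 0.24589 - 0.00000j; after 4π/(2l+1) scaling, 0.44142 - 0.00000j ⇒ P_3 = 0.441424

0.441424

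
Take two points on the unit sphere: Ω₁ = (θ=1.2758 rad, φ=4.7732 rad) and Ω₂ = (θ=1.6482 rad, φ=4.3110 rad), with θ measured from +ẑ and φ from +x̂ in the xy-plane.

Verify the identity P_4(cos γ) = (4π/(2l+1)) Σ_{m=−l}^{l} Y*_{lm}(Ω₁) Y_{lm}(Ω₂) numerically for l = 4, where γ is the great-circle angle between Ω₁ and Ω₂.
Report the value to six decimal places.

-0.126891

Summing Y*_{l m}(θ₁,φ₁)·Y_{l m}(θ₂,φ₂) over m ∈ [−4, 4]; prefactor 4π/(2·4+1) = 1.396263:
  m=-4: +0.359964+0.089328i × -0.015196+0.436992i = -0.044506+0.155944i  (running Σ = -0.044506+0.155944i)
  m=-3: -0.057829+0.313466i × -0.089546+0.034385i = -0.005600-0.030058i  (running Σ = -0.050106+0.125886i)
  m=-2: +0.124119+0.015170i × +0.221339+0.229169i = +0.023996+0.031802i  (running Σ = -0.026110+0.157688i)
  m=-1: -0.019261+0.316353i × -0.042153+0.099316i = -0.030607-0.015248i  (running Σ = -0.056717+0.142440i)
  m=0: +0.075557-0.000000i × +0.298513+0.000000i = +0.022555+0.000000i  (running Σ = -0.034162+0.142440i)
  m=1: +0.019261+0.316353i × +0.042153+0.099316i = -0.030607+0.015248i  (running Σ = -0.064769+0.157688i)
  m=2: +0.124119-0.015170i × +0.221339-0.229169i = +0.023996-0.031802i  (running Σ = -0.040773+0.125886i)
  m=3: +0.057829+0.313466i × +0.089546+0.034385i = -0.005600+0.030058i  (running Σ = -0.046373+0.155944i)
  m=4: +0.359964-0.089328i × -0.015196-0.436992i = -0.044506-0.155944i  (running Σ = -0.090879+0.000000i)
Σ over m = -0.090879+0.000000i; ×(4π/9) → -0.126891+0.000000i. Real part: -0.126891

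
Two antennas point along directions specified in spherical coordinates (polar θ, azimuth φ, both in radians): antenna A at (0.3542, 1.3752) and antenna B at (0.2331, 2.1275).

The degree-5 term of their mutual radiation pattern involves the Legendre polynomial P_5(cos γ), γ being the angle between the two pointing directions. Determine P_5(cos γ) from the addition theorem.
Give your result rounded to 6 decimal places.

Expand P_5 via completeness: Σ_{m} conj(Y_{5,m}) at Ω₁ times Y_{5,m} at Ω₂ —
  m=-5: Y*=0.00193 + 0.00130j  Y=-0.00011 + 0.00029j  product -0.00000 + 0.00000j
  m=-4: Y*=0.01413 - 0.01404j  Y=-0.00248 - 0.00322j  product -0.00008 - 0.00001j
  m=-3: Y*=-0.05528 - 0.08314j  Y=0.03191 - 0.00318j  product -0.00203 - 0.00248j
  m=-2: Y*=-0.28975 + 0.11951j  Y=-0.07149 + 0.14525j  product 0.00336 - 0.05063j
  m=-1: Y*=0.10656 + 0.53782j  Y=-0.25667 - 0.41241j  product 0.19445 - 0.18199j
  m=+0: Y*=0.23858 + 0.00000j  Y=0.59070 + 0.00000j  product 0.14093 + 0.00000j
  m=+1: Y*=-0.10656 + 0.53782j  Y=0.25667 - 0.41241j  product 0.19445 + 0.18199j
  m=+2: Y*=-0.28975 - 0.11951j  Y=-0.07149 - 0.14525j  product 0.00336 + 0.05063j
  m=+3: Y*=0.05528 - 0.08314j  Y=-0.03191 - 0.00318j  product -0.00203 + 0.00248j
  m=+4: Y*=0.01413 + 0.01404j  Y=-0.00248 + 0.00322j  product -0.00008 + 0.00001j
  m=+5: Y*=-0.00193 + 0.00130j  Y=0.00011 + 0.00029j  product -0.00000 - 0.00000j
Accumulated sum 0.53233 + 0.00000j; after 4π/(2l+1) scaling, 0.60813 + 0.00000j ⇒ P_5 = 0.608128

0.608128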